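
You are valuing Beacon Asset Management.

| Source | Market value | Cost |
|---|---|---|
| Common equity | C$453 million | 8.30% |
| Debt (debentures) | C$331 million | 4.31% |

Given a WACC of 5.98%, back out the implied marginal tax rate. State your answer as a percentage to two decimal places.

Total capital V = 453 + 331 = 784.
Equity weight = 453/784 = 0.5778.
Debentures weight = 331/784 = 0.4222.
Equity contribution = 0.5778 × 8.3% = 4.7958%.
Debt contribution must be 5.98% − 4.7958% = 1.1842%.
0.4222 × 4.31% × (1 − T) = 1.1842%  ⇒  (1 − T) = 0.6508.
T = 34.9212%.

34.92%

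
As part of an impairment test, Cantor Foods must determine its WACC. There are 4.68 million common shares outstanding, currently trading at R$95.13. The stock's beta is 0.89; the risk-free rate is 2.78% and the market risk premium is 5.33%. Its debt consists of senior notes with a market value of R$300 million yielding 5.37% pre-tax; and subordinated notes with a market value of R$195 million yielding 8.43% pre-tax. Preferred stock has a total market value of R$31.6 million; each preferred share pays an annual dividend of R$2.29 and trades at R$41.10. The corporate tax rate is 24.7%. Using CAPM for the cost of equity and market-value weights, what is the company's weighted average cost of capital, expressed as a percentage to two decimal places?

6.15%

Cost of equity via CAPM: Re = 2.78% + 0.89 × 5.33% = 7.5237%.
Cost of preferred: Rp = 2.29 / 41.1 = 5.5718%.
Market value of equity E = 95.13 × 4.68m = 445.2084m.
Total capital V = 445.2084 + 31.6 + 300 + 195 = 971.8084.
Equity: weight = 445.2084/971.8084 = 0.4581; cost = 7.5237%.
Preferred: weight = 31.6/971.8084 = 0.0325; cost = 5.5718%.
Senior notes: weight = 300/971.8084 = 0.3087; after-tax cost = 5.37% × (1 − 24.7%) = 4.0436%.
Subordinated notes: weight = 195/971.8084 = 0.2007; after-tax cost = 8.43% × (1 − 24.7%) = 6.3478%.
WACC = 0.4581 × 7.5237% + 0.0325 × 5.5718% + 0.3087 × 4.0436% + 0.2007 × 6.3478% = 6.1500%.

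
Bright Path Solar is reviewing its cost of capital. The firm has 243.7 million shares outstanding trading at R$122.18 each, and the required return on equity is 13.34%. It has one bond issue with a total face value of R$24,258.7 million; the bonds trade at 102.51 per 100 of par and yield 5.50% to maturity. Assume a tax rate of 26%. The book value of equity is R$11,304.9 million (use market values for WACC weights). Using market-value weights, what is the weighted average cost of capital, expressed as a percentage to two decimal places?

9.12%

Market value of equity E = 122.18 × 243.7m = 29775.266m. Market value of debt D = 24258.7m × 102.51/100 = 24867.59337m.
Total capital V = 29775.266 + 24867.59337 = 54642.85937.
Equity: weight = 29775.266/54642.85937 = 0.5449; cost = 13.34%.
Bonds outstanding: weight = 24867.59337/54642.85937 = 0.4551; after-tax cost = 5.5% × (1 − 26%) = 4.0700%.
WACC = 0.5449 × 13.3400% + 0.4551 × 4.0700% = 9.1213%.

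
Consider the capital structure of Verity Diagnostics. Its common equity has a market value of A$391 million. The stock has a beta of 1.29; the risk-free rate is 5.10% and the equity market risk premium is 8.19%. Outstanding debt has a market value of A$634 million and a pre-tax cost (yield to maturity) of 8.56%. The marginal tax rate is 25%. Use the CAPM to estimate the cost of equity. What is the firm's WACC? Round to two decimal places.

9.95%

Cost of equity via CAPM: Re = 5.1% + 1.29 × 8.19% = 15.6651%.
Total capital V = 391 + 634 = 1025.
Equity: weight = 391/1025 = 0.3815; cost = 15.6651%.
Debt: weight = 634/1025 = 0.6185; after-tax cost = 8.56% × (1 − 25%) = 6.4200%.
WACC = 0.3815 × 15.6651% + 0.6185 × 6.4200% = 9.9467%.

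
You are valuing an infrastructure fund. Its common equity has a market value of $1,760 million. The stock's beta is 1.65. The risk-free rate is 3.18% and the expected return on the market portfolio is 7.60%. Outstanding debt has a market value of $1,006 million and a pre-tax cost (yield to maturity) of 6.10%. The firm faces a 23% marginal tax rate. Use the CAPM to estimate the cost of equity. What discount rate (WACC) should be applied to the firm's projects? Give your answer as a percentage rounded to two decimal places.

8.37%

Market risk premium = 7.6% − 3.18% = 4.42%.
Cost of equity via CAPM: Re = 3.18% + 1.65 × 4.42% = 10.4730%.
Total capital V = 1760 + 1006 = 2766.
Equity: weight = 1760/2766 = 0.6363; cost = 10.473%.
Debt: weight = 1006/2766 = 0.3637; after-tax cost = 6.1% × (1 − 23%) = 4.6970%.
WACC = 0.6363 × 10.4730% + 0.3637 × 4.6970% = 8.3723%.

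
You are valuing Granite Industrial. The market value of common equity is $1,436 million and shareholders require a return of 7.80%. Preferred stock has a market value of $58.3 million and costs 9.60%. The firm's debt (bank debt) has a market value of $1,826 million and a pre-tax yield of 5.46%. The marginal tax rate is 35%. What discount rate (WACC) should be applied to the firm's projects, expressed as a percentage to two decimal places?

5.49%

Total capital V = 1436 + 58.3 + 1826 = 3320.3.
Equity: weight = 1436/3320.3 = 0.4325; cost = 7.8%.
Preferred: weight = 58.3/3320.3 = 0.0176; cost = 9.6%.
Bank debt: weight = 1826/3320.3 = 0.5500; after-tax cost = 5.46% × (1 − 35%) = 3.5490%.
WACC = 0.4325 × 7.8000% + 0.0176 × 9.6000% + 0.5500 × 3.5490% = 5.4938%.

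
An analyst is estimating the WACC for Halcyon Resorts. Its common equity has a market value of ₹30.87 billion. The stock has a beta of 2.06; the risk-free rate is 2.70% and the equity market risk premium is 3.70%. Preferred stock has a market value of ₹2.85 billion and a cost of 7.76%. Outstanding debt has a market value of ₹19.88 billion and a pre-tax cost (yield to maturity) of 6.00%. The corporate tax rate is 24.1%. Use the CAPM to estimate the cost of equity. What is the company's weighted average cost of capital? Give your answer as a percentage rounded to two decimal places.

8.05%

Cost of equity via CAPM: Re = 2.7% + 2.06 × 3.7% = 10.3220%.
Total capital V = 30.87 + 2.85 + 19.88 = 53.6.
Equity: weight = 30.87/53.6 = 0.5759; cost = 10.322%.
Preferred: weight = 2.85/53.6 = 0.0532; cost = 7.76%.
Debt: weight = 19.88/53.6 = 0.3709; after-tax cost = 6% × (1 − 24.1%) = 4.5540%.
WACC = 0.5759 × 10.3220% + 0.0532 × 7.7600% + 0.3709 × 4.5540% = 8.0464%.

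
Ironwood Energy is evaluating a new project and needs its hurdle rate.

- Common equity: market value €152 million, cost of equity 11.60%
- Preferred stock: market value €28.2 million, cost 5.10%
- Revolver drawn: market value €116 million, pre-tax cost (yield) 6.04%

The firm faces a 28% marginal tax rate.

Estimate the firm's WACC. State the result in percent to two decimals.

Total capital V = 152 + 28.2 + 116 = 296.2.
Equity: weight = 152/296.2 = 0.5132; cost = 11.6%.
Preferred: weight = 28.2/296.2 = 0.0952; cost = 5.1%.
Revolver drawn: weight = 116/296.2 = 0.3916; after-tax cost = 6.04% × (1 − 28%) = 4.3488%.
WACC = 0.5132 × 11.6000% + 0.0952 × 5.1000% + 0.3916 × 4.3488% = 8.1414%.

8.14%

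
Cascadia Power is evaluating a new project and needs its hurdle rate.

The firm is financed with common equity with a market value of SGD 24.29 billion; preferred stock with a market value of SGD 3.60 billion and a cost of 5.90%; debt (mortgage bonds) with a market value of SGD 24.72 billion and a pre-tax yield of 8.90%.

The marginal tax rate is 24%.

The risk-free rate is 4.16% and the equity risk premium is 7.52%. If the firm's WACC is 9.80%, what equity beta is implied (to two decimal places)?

Total capital V = 24.29 + 3.6 + 24.72 = 52.61.
Equity weight = 24.29/52.61 = 0.4617.
Preferred weight = 3.6/52.61 = 0.0684.
Mortgage bonds weight = 24.72/52.61 = 0.4699.
Debt contribution = 0.4699 × 8.9% × (1 − 24%) = 3.1782%.
Preferred contribution = 0.0684 × 5.9% = 0.4037%.
Required equity contribution = 9.8% − 3.5819% = 6.2181%  ⇒  Re = 13.4678%.
CAPM: 13.4678% = 4.16% + β × 7.52%  ⇒  β = 1.2377.

1.24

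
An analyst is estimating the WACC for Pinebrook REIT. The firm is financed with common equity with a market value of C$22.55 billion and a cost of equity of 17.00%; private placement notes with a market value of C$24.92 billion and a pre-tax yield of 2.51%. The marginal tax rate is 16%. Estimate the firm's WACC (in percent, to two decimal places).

Total capital V = 22.55 + 24.92 = 47.47.
Equity: weight = 22.55/47.47 = 0.4750; cost = 17%.
Private placement notes: weight = 24.92/47.47 = 0.5250; after-tax cost = 2.51% × (1 − 16%) = 2.1084%.
WACC = 0.4750 × 17.0000% + 0.5250 × 2.1084% = 9.1825%.

9.18%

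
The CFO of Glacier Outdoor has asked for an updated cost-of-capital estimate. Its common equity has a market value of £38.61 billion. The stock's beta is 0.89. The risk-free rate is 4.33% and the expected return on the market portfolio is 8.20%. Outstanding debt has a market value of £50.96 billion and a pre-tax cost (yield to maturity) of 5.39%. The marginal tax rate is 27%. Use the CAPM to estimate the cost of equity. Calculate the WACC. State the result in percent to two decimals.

Market risk premium = 8.2% − 4.33% = 3.87%.
Cost of equity via CAPM: Re = 4.33% + 0.89 × 3.87% = 7.7743%.
Total capital V = 38.61 + 50.96 = 89.57.
Equity: weight = 38.61/89.57 = 0.4311; cost = 7.7743%.
Debt: weight = 50.96/89.57 = 0.5689; after-tax cost = 5.39% × (1 − 27%) = 3.9347%.
WACC = 0.4311 × 7.7743% + 0.5689 × 3.9347% = 5.5898%.

5.59%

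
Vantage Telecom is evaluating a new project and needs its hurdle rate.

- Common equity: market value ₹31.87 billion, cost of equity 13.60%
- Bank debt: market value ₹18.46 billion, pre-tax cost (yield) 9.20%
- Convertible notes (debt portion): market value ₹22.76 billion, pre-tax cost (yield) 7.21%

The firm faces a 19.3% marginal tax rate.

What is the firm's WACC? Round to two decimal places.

9.62%

Total capital V = 31.87 + 18.46 + 22.76 = 73.09.
Equity: weight = 31.87/73.09 = 0.4360; cost = 13.6%.
Bank debt: weight = 18.46/73.09 = 0.2526; after-tax cost = 9.2% × (1 − 19.3%) = 7.4244%.
Convertible notes (debt portion): weight = 22.76/73.09 = 0.3114; after-tax cost = 7.21% × (1 − 19.3%) = 5.8185%.
WACC = 0.4360 × 13.6000% + 0.2526 × 7.4244% + 0.3114 × 5.8185% = 9.6171%.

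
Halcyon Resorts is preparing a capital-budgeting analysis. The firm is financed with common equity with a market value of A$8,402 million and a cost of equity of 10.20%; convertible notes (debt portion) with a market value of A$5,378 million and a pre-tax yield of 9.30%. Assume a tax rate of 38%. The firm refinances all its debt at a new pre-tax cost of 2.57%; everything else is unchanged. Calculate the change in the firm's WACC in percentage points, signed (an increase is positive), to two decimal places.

Current WACC:
Total capital V = 8402 + 5378 = 13780.
Equity: weight = 8402/13780 = 0.6097; cost = 10.2%.
Convertible notes (debt portion): weight = 5378/13780 = 0.3903; after-tax cost = 9.3% × (1 − 38%) = 5.7660%.
WACC = 0.6097 × 10.2000% + 0.3903 × 5.7660% = 8.4695%.
After the change:
Total capital V = 8402 + 5378 = 13780.
Equity: weight = 8402/13780 = 0.6097; cost = 10.2%.
Convertible notes (debt portion): weight = 5378/13780 = 0.3903; after-tax cost = 2.57% × (1 − 38%) = 1.5934%.
WACC = 0.6097 × 10.2000% + 0.3903 × 1.5934% = 6.8411%.
Change in WACC = 6.8411% − 8.4695% = -1.6285 pp.

-1.63 pp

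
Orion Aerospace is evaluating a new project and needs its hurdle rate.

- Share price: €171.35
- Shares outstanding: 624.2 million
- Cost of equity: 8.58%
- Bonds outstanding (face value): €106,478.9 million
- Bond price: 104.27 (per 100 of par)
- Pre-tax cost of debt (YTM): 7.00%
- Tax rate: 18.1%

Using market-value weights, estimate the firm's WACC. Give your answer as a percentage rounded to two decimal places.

7.13%

Market value of equity E = 171.35 × 624.2m = 106956.67m. Market value of debt D = 106478.9m × 104.27/100 = 111025.54903m.
Total capital V = 106956.67 + 111025.54903 = 217982.21903.
Equity: weight = 106956.67/217982.21903 = 0.4907; cost = 8.58%.
Bonds outstanding: weight = 111025.54903/217982.21903 = 0.5093; after-tax cost = 7% × (1 − 18.1%) = 5.7330%.
WACC = 0.4907 × 8.5800% + 0.5093 × 5.7330% = 7.1299%.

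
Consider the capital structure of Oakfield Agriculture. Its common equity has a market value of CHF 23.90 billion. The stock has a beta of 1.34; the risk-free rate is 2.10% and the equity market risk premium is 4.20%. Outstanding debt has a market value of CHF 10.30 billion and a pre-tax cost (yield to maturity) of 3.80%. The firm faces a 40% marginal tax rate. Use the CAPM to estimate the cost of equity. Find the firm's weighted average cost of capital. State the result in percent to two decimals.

Cost of equity via CAPM: Re = 2.1% + 1.34 × 4.2% = 7.7280%.
Total capital V = 23.9 + 10.3 = 34.2.
Equity: weight = 23.9/34.2 = 0.6988; cost = 7.728%.
Debt: weight = 10.3/34.2 = 0.3012; after-tax cost = 3.8% × (1 − 40%) = 2.2800%.
WACC = 0.6988 × 7.7280% + 0.3012 × 2.2800% = 6.0872%.

6.09%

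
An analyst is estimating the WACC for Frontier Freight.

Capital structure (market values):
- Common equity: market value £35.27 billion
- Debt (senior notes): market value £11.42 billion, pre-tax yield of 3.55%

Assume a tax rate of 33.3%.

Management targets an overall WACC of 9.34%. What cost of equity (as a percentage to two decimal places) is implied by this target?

11.60%

Total capital V = 35.27 + 11.42 = 46.69.
Equity weight = 35.27/46.69 = 0.7554.
Senior notes weight = 11.42/46.69 = 0.2446.
Debt contribution = 0.2446 × 3.55% × (1 − 33.3%) = 0.5792%.
Required equity contribution = 9.34% − 0.5792% = 8.7608%.
Re = 8.7608% / 0.7554 = 11.5975%.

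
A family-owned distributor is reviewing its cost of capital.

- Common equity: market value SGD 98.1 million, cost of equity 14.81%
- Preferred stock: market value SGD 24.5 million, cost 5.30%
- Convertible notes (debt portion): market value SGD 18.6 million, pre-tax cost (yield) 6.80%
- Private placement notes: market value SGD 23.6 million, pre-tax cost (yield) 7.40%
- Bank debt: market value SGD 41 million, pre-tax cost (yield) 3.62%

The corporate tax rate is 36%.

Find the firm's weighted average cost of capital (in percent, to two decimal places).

9.09%

Total capital V = 98.1 + 24.5 + 18.6 + 23.6 + 41 = 205.8.
Equity: weight = 98.1/205.8 = 0.4767; cost = 14.81%.
Preferred: weight = 24.5/205.8 = 0.1190; cost = 5.3%.
Convertible notes (debt portion): weight = 18.6/205.8 = 0.0904; after-tax cost = 6.8% × (1 − 36%) = 4.3520%.
Private placement notes: weight = 23.6/205.8 = 0.1147; after-tax cost = 7.4% × (1 − 36%) = 4.7360%.
Bank debt: weight = 41/205.8 = 0.1992; after-tax cost = 3.62% × (1 − 36%) = 2.3168%.
WACC = 0.4767 × 14.8100% + 0.1190 × 5.3000% + 0.0904 × 4.3520% + 0.1147 × 4.7360% + 0.1992 × 2.3168% = 9.0885%.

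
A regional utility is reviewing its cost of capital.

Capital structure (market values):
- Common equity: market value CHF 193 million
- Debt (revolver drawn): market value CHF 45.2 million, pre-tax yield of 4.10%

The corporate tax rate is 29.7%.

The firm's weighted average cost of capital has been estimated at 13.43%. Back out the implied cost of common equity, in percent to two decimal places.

Total capital V = 193 + 45.2 = 238.2.
Equity weight = 193/238.2 = 0.8102.
Revolver drawn weight = 45.2/238.2 = 0.1898.
Debt contribution = 0.1898 × 4.1% × (1 − 29.7%) = 0.5469%.
Required equity contribution = 13.43% − 0.5469% = 12.8831%.
Re = 12.8831% / 0.8102 = 15.9002%.

15.90%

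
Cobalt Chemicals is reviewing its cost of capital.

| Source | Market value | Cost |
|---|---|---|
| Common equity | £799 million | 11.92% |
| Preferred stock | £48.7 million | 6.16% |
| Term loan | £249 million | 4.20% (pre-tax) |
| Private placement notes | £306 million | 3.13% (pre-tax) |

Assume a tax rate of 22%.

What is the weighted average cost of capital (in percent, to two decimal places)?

8.12%

Total capital V = 799 + 48.7 + 249 + 306 = 1402.7.
Equity: weight = 799/1402.7 = 0.5696; cost = 11.92%.
Preferred: weight = 48.7/1402.7 = 0.0347; cost = 6.16%.
Term loan: weight = 249/1402.7 = 0.1775; after-tax cost = 4.2% × (1 − 22%) = 3.2760%.
Private placement notes: weight = 306/1402.7 = 0.2182; after-tax cost = 3.13% × (1 − 22%) = 2.4414%.
WACC = 0.5696 × 11.9200% + 0.0347 × 6.1600% + 0.1775 × 3.2760% + 0.2182 × 2.4414% = 8.1178%.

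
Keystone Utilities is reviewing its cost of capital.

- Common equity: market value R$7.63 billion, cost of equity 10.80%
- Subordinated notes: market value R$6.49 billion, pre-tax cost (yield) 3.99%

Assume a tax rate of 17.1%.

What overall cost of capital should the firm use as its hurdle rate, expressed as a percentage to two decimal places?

7.36%

Total capital V = 7.63 + 6.49 = 14.12.
Equity: weight = 7.63/14.12 = 0.5404; cost = 10.8%.
Subordinated notes: weight = 6.49/14.12 = 0.4596; after-tax cost = 3.99% × (1 − 17.1%) = 3.3077%.
WACC = 0.5404 × 10.8000% + 0.4596 × 3.3077% = 7.3563%.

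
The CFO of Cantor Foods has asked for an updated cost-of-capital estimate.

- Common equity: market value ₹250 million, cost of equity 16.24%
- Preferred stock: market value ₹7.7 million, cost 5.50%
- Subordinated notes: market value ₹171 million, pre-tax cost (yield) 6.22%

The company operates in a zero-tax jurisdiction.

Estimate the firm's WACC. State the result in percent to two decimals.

12.05%

Total capital V = 250 + 7.7 + 171 = 428.7.
Equity: weight = 250/428.7 = 0.5832; cost = 16.24%.
Preferred: weight = 7.7/428.7 = 0.0180; cost = 5.5%.
Subordinated notes: weight = 171/428.7 = 0.3989; after-tax cost = 6.22% × (1 − 0%) = 6.2200%.
WACC = 0.5832 × 16.2400% + 0.0180 × 5.5000% + 0.3989 × 6.2200% = 12.0503%.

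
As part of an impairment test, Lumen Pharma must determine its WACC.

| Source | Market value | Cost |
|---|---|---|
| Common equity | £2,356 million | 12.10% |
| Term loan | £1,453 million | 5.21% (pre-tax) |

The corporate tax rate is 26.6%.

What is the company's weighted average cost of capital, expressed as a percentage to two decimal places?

Total capital V = 2356 + 1453 = 3809.
Equity: weight = 2356/3809 = 0.6185; cost = 12.1%.
Term loan: weight = 1453/3809 = 0.3815; after-tax cost = 5.21% × (1 − 26.6%) = 3.8241%.
WACC = 0.6185 × 12.1000% + 0.3815 × 3.8241% = 8.9430%.

8.94%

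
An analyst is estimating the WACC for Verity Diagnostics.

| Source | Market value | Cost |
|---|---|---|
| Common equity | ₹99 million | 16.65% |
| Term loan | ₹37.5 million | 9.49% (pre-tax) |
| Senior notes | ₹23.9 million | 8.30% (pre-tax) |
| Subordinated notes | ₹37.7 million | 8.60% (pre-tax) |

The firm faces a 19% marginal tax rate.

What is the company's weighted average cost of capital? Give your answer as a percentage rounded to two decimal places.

Total capital V = 99 + 37.5 + 23.9 + 37.7 = 198.1.
Equity: weight = 99/198.1 = 0.4997; cost = 16.65%.
Term loan: weight = 37.5/198.1 = 0.1893; after-tax cost = 9.49% × (1 − 19%) = 7.6869%.
Senior notes: weight = 23.9/198.1 = 0.1206; after-tax cost = 8.3% × (1 − 19%) = 6.7230%.
Subordinated notes: weight = 37.7/198.1 = 0.1903; after-tax cost = 8.6% × (1 − 19%) = 6.9660%.
WACC = 0.4997 × 16.6500% + 0.1893 × 7.6869% + 0.1206 × 6.7230% + 0.1903 × 6.9660% = 11.9127%.

11.91%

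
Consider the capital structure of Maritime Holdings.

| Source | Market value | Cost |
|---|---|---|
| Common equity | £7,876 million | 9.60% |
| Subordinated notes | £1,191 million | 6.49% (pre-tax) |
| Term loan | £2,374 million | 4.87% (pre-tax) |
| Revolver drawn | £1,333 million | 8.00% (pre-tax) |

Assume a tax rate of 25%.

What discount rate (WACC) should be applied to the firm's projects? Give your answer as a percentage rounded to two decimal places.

7.68%

Total capital V = 7876 + 1191 + 2374 + 1333 = 12774.
Equity: weight = 7876/12774 = 0.6166; cost = 9.6%.
Subordinated notes: weight = 1191/12774 = 0.0932; after-tax cost = 6.49% × (1 − 25%) = 4.8675%.
Term loan: weight = 2374/12774 = 0.1858; after-tax cost = 4.87% × (1 − 25%) = 3.6525%.
Revolver drawn: weight = 1333/12774 = 0.1044; after-tax cost = 8% × (1 − 25%) = 6.0000%.
WACC = 0.6166 × 9.6000% + 0.0932 × 4.8675% + 0.1858 × 3.6525% + 0.1044 × 6.0000% = 7.6778%.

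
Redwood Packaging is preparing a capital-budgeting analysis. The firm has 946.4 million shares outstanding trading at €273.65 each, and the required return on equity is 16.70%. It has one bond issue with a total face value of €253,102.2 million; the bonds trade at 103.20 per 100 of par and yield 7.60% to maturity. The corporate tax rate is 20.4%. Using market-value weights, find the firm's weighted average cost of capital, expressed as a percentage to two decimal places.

11.35%

Market value of equity E = 273.65 × 946.4m = 258982.36m. Market value of debt D = 253102.2m × 103.2/100 = 261201.4704m.
Total capital V = 258982.36 + 261201.4704 = 520183.8304.
Equity: weight = 258982.36/520183.8304 = 0.4979; cost = 16.7%.
Bonds outstanding: weight = 261201.4704/520183.8304 = 0.5021; after-tax cost = 7.6% × (1 − 20.4%) = 6.0496%.
WACC = 0.4979 × 16.7000% + 0.5021 × 6.0496% = 11.3521%.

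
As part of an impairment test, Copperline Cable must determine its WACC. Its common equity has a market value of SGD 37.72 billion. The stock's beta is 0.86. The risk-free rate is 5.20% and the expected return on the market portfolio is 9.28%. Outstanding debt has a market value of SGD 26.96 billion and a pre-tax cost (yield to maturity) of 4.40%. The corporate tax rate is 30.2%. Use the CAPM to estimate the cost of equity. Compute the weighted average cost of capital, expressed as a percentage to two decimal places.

6.36%

Market risk premium = 9.28% − 5.2% = 4.08%.
Cost of equity via CAPM: Re = 5.2% + 0.86 × 4.08% = 8.7088%.
Total capital V = 37.72 + 26.96 = 64.68.
Equity: weight = 37.72/64.68 = 0.5832; cost = 8.7088%.
Debt: weight = 26.96/64.68 = 0.4168; after-tax cost = 4.4% × (1 − 30.2%) = 3.0712%.
WACC = 0.5832 × 8.7088% + 0.4168 × 3.0712% = 6.3589%.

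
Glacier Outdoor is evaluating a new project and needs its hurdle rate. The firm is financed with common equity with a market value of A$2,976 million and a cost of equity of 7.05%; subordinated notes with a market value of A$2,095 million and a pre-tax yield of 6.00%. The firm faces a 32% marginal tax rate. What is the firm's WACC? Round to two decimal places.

Total capital V = 2976 + 2095 = 5071.
Equity: weight = 2976/5071 = 0.5869; cost = 7.05%.
Subordinated notes: weight = 2095/5071 = 0.4131; after-tax cost = 6% × (1 − 32%) = 4.0800%.
WACC = 0.5869 × 7.0500% + 0.4131 × 4.0800% = 5.8230%.

5.82%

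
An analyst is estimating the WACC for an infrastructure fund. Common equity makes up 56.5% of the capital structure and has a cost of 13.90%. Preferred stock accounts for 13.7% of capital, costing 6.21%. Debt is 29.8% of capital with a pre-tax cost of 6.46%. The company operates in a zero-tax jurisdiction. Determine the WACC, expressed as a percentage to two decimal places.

After-tax cost of debt = 6.46% × (1 − 0%) = 6.4600%.
WACC = 0.565 × 13.9000% + 0.137 × 6.2100% + 0.298 × 6.4600% = 10.6293%.

10.63%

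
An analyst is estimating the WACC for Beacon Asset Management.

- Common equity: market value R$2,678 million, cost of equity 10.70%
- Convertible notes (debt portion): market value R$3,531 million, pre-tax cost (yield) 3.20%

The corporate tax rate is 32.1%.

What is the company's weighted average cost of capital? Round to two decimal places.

Total capital V = 2678 + 3531 = 6209.
Equity: weight = 2678/6209 = 0.4313; cost = 10.7%.
Convertible notes (debt portion): weight = 3531/6209 = 0.5687; after-tax cost = 3.2% × (1 − 32.1%) = 2.1728%.
WACC = 0.4313 × 10.7000% + 0.5687 × 2.1728% = 5.8507%.

5.85%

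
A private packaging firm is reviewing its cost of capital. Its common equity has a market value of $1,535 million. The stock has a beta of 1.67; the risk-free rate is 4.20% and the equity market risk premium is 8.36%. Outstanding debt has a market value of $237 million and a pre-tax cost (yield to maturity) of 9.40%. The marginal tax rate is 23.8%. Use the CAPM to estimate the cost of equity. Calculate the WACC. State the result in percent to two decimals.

16.69%

Cost of equity via CAPM: Re = 4.2% + 1.67 × 8.36% = 18.1612%.
Total capital V = 1535 + 237 = 1772.
Equity: weight = 1535/1772 = 0.8663; cost = 18.1612%.
Debt: weight = 237/1772 = 0.1337; after-tax cost = 9.4% × (1 − 23.8%) = 7.1628%.
WACC = 0.8663 × 18.1612% + 0.1337 × 7.1628% = 16.6902%.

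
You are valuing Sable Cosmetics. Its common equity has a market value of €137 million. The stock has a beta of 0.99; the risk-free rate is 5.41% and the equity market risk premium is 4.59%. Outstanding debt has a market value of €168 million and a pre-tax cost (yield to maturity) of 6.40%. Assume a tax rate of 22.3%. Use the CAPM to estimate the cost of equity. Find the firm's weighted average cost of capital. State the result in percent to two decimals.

7.21%

Cost of equity via CAPM: Re = 5.41% + 0.99 × 4.59% = 9.9541%.
Total capital V = 137 + 168 = 305.
Equity: weight = 137/305 = 0.4492; cost = 9.9541%.
Debt: weight = 168/305 = 0.5508; after-tax cost = 6.4% × (1 − 22.3%) = 4.9728%.
WACC = 0.4492 × 9.9541% + 0.5508 × 4.9728% = 7.2103%.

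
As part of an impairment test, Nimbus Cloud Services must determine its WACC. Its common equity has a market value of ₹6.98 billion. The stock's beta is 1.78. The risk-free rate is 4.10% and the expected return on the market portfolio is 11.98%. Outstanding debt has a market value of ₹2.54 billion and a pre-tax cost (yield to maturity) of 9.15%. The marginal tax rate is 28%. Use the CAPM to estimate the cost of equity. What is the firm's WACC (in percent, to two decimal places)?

15.05%

Market risk premium = 11.98% − 4.1% = 7.88%.
Cost of equity via CAPM: Re = 4.1% + 1.78 × 7.88% = 18.1264%.
Total capital V = 6.98 + 2.54 = 9.52.
Equity: weight = 6.98/9.52 = 0.7332; cost = 18.1264%.
Debt: weight = 2.54/9.52 = 0.2668; after-tax cost = 9.15% × (1 − 28%) = 6.5880%.
WACC = 0.7332 × 18.1264% + 0.2668 × 6.5880% = 15.0479%.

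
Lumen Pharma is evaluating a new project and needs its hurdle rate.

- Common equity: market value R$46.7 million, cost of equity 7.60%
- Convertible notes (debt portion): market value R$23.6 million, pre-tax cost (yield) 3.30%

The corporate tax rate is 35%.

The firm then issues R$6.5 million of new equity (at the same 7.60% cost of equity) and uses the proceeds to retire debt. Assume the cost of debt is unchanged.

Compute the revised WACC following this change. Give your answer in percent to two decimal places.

After the change:
Total capital V = 53.2 + 17.1 = 70.3.
Equity: weight = 53.2/70.3 = 0.7568; cost = 7.6%.
Convertible notes (debt portion): weight = 17.1/70.3 = 0.2432; after-tax cost = 3.3% × (1 − 35%) = 2.1450%.
WACC = 0.7568 × 7.6000% + 0.2432 × 2.1450% = 6.2731%.

6.27%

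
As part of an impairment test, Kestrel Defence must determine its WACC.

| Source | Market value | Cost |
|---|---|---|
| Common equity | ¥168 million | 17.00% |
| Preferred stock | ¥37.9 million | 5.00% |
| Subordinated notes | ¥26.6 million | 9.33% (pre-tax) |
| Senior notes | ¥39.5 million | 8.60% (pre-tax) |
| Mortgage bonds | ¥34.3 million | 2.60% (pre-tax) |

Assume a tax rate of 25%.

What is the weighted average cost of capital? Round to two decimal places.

11.60%

Total capital V = 168 + 37.9 + 26.6 + 39.5 + 34.3 = 306.3.
Equity: weight = 168/306.3 = 0.5485; cost = 17%.
Preferred: weight = 37.9/306.3 = 0.1237; cost = 5%.
Subordinated notes: weight = 26.6/306.3 = 0.0868; after-tax cost = 9.33% × (1 − 25%) = 6.9975%.
Senior notes: weight = 39.5/306.3 = 0.1290; after-tax cost = 8.6% × (1 − 25%) = 6.4500%.
Mortgage bonds: weight = 34.3/306.3 = 0.1120; after-tax cost = 2.6% × (1 − 25%) = 1.9500%.
WACC = 0.5485 × 17.0000% + 0.1237 × 5.0000% + 0.0868 × 6.9975% + 0.1290 × 6.4500% + 0.1120 × 1.9500% = 11.6007%.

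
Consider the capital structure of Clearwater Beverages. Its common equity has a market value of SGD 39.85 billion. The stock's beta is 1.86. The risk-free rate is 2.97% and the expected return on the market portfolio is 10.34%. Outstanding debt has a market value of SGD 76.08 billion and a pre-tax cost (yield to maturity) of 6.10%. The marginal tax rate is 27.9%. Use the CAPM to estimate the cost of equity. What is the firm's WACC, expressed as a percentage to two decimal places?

Market risk premium = 10.34% − 2.97% = 7.37%.
Cost of equity via CAPM: Re = 2.97% + 1.86 × 7.37% = 16.6782%.
Total capital V = 39.85 + 76.08 = 115.93.
Equity: weight = 39.85/115.93 = 0.3437; cost = 16.6782%.
Debt: weight = 76.08/115.93 = 0.6563; after-tax cost = 6.1% × (1 − 27.9%) = 4.3981%.
WACC = 0.3437 × 16.6782% + 0.6563 × 4.3981% = 8.6193%.

8.62%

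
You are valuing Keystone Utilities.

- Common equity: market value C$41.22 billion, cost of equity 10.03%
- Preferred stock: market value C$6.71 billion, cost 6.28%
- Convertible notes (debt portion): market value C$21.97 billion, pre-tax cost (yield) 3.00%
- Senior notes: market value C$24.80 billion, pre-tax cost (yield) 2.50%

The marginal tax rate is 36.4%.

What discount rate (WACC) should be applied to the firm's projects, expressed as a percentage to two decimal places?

Total capital V = 41.22 + 6.71 + 21.97 + 24.8 = 94.7.
Equity: weight = 41.22/94.7 = 0.4353; cost = 10.03%.
Preferred: weight = 6.71/94.7 = 0.0709; cost = 6.28%.
Convertible notes (debt portion): weight = 21.97/94.7 = 0.2320; after-tax cost = 3% × (1 − 36.4%) = 1.9080%.
Senior notes: weight = 24.8/94.7 = 0.2619; after-tax cost = 2.5% × (1 − 36.4%) = 1.5900%.
WACC = 0.4353 × 10.0300% + 0.0709 × 6.2800% + 0.2320 × 1.9080% + 0.2619 × 1.5900% = 5.6698%.

5.67%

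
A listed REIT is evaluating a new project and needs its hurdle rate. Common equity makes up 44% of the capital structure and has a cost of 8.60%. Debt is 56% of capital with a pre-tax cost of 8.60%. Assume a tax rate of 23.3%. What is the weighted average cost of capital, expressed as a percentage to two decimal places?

7.48%

After-tax cost of debt = 8.6% × (1 − 23.3%) = 6.5962%.
WACC = 0.440 × 8.6000% + 0.560 × 6.5962% = 7.4779%.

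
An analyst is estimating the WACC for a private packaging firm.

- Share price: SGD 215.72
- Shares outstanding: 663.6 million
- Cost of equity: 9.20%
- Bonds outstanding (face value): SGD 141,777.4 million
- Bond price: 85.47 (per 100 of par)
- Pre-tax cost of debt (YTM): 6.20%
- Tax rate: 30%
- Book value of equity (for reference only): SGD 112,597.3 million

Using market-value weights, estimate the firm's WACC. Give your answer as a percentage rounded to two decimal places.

Market value of equity E = 215.72 × 663.6m = 143151.792m. Market value of debt D = 141777.4m × 85.47/100 = 121177.14378m.
Total capital V = 143151.792 + 121177.14378 = 264328.93578.
Equity: weight = 143151.792/264328.93578 = 0.5416; cost = 9.2%.
Bonds outstanding: weight = 121177.14378/264328.93578 = 0.4584; after-tax cost = 6.2% × (1 − 30%) = 4.3400%.
WACC = 0.5416 × 9.2000% + 0.4584 × 4.3400% = 6.9720%.

6.97%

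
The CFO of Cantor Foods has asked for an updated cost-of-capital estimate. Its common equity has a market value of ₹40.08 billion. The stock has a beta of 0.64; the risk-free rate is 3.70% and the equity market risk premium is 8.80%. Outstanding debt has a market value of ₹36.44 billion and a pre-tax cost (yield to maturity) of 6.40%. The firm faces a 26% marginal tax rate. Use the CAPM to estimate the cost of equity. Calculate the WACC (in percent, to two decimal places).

Cost of equity via CAPM: Re = 3.7% + 0.64 × 8.8% = 9.3320%.
Total capital V = 40.08 + 36.44 = 76.52.
Equity: weight = 40.08/76.52 = 0.5238; cost = 9.332%.
Debt: weight = 36.44/76.52 = 0.4762; after-tax cost = 6.4% × (1 − 26%) = 4.7360%.
WACC = 0.5238 × 9.3320% + 0.4762 × 4.7360% = 7.1433%.

7.14%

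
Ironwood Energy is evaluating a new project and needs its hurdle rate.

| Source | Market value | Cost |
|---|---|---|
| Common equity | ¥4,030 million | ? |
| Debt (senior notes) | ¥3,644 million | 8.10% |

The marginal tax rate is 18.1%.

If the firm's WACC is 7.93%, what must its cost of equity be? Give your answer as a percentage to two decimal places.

Total capital V = 4030 + 3644 = 7674.
Equity weight = 4030/7674 = 0.5251.
Senior notes weight = 3644/7674 = 0.4749.
Debt contribution = 0.4749 × 8.1% × (1 − 18.1%) = 3.1501%.
Required equity contribution = 7.93% − 3.1501% = 4.7799%.
Re = 4.7799% / 0.5251 = 9.1020%.

9.10%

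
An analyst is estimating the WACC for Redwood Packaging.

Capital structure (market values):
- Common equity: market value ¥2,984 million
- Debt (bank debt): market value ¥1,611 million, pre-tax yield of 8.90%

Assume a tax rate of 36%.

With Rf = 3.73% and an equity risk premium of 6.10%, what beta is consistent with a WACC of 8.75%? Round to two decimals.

Total capital V = 2984 + 1611 = 4595.
Equity weight = 2984/4595 = 0.6494.
Bank debt weight = 1611/4595 = 0.3506.
Debt contribution = 0.3506 × 8.9% × (1 − 36%) = 1.9970%.
Required equity contribution = 8.75% − 1.9970% = 6.7530%  ⇒  Re = 10.3988%.
CAPM: 10.3988% = 3.73% + β × 6.1%  ⇒  β = 1.0932.

1.09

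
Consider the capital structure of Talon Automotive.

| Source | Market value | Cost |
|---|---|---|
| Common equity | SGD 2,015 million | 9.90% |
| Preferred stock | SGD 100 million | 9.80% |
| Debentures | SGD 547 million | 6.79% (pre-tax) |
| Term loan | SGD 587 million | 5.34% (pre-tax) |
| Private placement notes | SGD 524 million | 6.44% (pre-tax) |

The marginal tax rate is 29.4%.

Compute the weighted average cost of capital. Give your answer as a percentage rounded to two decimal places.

Total capital V = 2015 + 100 + 547 + 587 + 524 = 3773.
Equity: weight = 2015/3773 = 0.5341; cost = 9.9%.
Preferred: weight = 100/3773 = 0.0265; cost = 9.8%.
Debentures: weight = 547/3773 = 0.1450; after-tax cost = 6.79% × (1 − 29.4%) = 4.7937%.
Term loan: weight = 587/3773 = 0.1556; after-tax cost = 5.34% × (1 − 29.4%) = 3.7700%.
Private placement notes: weight = 524/3773 = 0.1389; after-tax cost = 6.44% × (1 − 29.4%) = 4.5466%.
WACC = 0.5341 × 9.9000% + 0.0265 × 9.8000% + 0.1450 × 4.7937% + 0.1556 × 3.7700% + 0.1389 × 4.5466% = 7.4599%.

7.46%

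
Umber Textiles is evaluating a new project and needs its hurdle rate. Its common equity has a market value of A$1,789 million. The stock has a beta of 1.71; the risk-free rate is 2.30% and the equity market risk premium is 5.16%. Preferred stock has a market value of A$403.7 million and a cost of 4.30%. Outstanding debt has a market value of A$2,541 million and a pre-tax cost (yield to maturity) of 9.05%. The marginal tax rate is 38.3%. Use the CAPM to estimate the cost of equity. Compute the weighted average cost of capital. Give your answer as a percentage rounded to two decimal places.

Cost of equity via CAPM: Re = 2.3% + 1.71 × 5.16% = 11.1236%.
Total capital V = 1789 + 403.7 + 2541 = 4733.7.
Equity: weight = 1789/4733.7 = 0.3779; cost = 11.1236%.
Preferred: weight = 403.7/4733.7 = 0.0853; cost = 4.3%.
Debt: weight = 2541/4733.7 = 0.5368; after-tax cost = 9.05% × (1 − 38.3%) = 5.5838%.
WACC = 0.3779 × 11.1236% + 0.0853 × 4.3000% + 0.5368 × 5.5838% = 7.5680%.

7.57%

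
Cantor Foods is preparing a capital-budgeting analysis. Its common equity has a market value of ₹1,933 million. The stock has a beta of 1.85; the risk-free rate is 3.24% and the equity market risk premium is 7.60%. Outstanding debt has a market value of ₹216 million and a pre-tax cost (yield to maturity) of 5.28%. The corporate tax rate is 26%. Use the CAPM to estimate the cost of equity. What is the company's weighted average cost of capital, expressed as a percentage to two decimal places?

Cost of equity via CAPM: Re = 3.24% + 1.85 × 7.6% = 17.3000%.
Total capital V = 1933 + 216 = 2149.
Equity: weight = 1933/2149 = 0.8995; cost = 17.3%.
Debt: weight = 216/2149 = 0.1005; after-tax cost = 5.28% × (1 − 26%) = 3.9072%.
WACC = 0.8995 × 17.3000% + 0.1005 × 3.9072% = 15.9539%.

15.95%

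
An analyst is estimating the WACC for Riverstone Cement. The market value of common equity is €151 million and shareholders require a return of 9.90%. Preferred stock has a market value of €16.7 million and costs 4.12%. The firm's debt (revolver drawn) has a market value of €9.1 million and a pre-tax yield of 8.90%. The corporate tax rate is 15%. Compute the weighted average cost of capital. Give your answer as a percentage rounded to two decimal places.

9.23%

Total capital V = 151 + 16.7 + 9.1 = 176.8.
Equity: weight = 151/176.8 = 0.8541; cost = 9.9%.
Preferred: weight = 16.7/176.8 = 0.0945; cost = 4.12%.
Revolver drawn: weight = 9.1/176.8 = 0.0515; after-tax cost = 8.9% × (1 − 15%) = 7.5650%.
WACC = 0.8541 × 9.9000% + 0.0945 × 4.1200% + 0.0515 × 7.5650% = 9.2339%.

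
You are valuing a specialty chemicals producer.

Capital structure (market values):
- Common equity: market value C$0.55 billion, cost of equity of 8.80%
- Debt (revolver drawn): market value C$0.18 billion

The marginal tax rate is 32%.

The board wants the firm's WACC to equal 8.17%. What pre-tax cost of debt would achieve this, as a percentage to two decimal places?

9.18%

Total capital V = 0.55 + 0.18 = 0.73.
Equity weight = 0.55/0.73 = 0.7534.
Revolver drawn weight = 0.18/0.73 = 0.2466.
Equity contribution = 0.7534 × 8.8% = 6.6301%.
Remaining for debt = 8.17% − 6.6301% = 1.5399%.
Rd × (1 − 32%) × 0.2466 = 1.5399%  ⇒  Rd = 9.1838%.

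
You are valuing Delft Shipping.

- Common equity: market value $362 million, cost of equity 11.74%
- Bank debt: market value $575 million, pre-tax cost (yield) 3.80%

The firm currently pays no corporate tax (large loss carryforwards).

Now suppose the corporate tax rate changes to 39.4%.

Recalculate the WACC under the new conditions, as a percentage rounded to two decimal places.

5.95%

After the change:
Total capital V = 362 + 575 = 937.
Equity: weight = 362/937 = 0.3863; cost = 11.74%.
Bank debt: weight = 575/937 = 0.6137; after-tax cost = 3.8% × (1 − 39.4%) = 2.3028%.
WACC = 0.3863 × 11.7400% + 0.6137 × 2.3028% = 5.9488%.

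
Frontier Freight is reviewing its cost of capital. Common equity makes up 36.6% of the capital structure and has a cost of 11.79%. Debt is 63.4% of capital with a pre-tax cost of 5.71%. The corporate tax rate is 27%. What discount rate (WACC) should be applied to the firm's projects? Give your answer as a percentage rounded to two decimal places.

6.96%

After-tax cost of debt = 5.71% × (1 − 27%) = 4.1683%.
WACC = 0.366 × 11.7900% + 0.634 × 4.1683% = 6.9578%.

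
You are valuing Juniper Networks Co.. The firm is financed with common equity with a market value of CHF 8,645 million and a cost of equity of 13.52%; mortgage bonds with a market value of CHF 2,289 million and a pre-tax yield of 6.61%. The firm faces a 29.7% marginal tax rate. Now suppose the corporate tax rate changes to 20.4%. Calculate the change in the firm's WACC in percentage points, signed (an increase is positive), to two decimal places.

Current WACC:
Total capital V = 8645 + 2289 = 10934.
Equity: weight = 8645/10934 = 0.7907; cost = 13.52%.
Mortgage bonds: weight = 2289/10934 = 0.2093; after-tax cost = 6.61% × (1 − 29.7%) = 4.6468%.
WACC = 0.7907 × 13.5200% + 0.2093 × 4.6468% = 11.6624%.
After the change:
Total capital V = 8645 + 2289 = 10934.
Equity: weight = 8645/10934 = 0.7907; cost = 13.52%.
Mortgage bonds: weight = 2289/10934 = 0.2093; after-tax cost = 6.61% × (1 − 20.4%) = 5.2616%.
WACC = 0.7907 × 13.5200% + 0.2093 × 5.2616% = 11.7911%.
Change in WACC = 11.7911% − 11.6624% = 0.1287 pp.

+0.13 pp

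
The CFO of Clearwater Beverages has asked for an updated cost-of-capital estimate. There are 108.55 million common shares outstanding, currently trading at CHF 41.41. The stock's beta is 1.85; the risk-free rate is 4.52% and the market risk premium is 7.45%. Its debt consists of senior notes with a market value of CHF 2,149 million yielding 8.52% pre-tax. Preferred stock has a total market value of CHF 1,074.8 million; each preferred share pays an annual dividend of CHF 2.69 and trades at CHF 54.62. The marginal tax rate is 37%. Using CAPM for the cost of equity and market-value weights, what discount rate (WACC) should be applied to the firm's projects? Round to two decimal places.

12.84%

Cost of equity via CAPM: Re = 4.52% + 1.85 × 7.45% = 18.3025%.
Cost of preferred: Rp = 2.69 / 54.62 = 4.9249%.
Market value of equity E = 41.41 × 108.55m = 4495.0555m.
Total capital V = 4495.0555 + 1074.8 + 2149 = 7718.8555.
Equity: weight = 4495.0555/7718.8555 = 0.5823; cost = 18.3025%.
Preferred: weight = 1074.8/7718.8555 = 0.1392; cost = 4.9249%.
Senior notes: weight = 2149/7718.8555 = 0.2784; after-tax cost = 8.52% × (1 − 37%) = 5.3676%.
WACC = 0.5823 × 18.3025% + 0.1392 × 4.9249% + 0.2784 × 5.3676% = 12.8386%.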